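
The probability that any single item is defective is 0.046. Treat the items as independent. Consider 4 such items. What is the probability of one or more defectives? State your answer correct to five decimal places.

P(at least one) = 1 − P(none) = 1 − (1 − 0.046)^4
= 1 − 0.8283111 = 0.1716889

0.17169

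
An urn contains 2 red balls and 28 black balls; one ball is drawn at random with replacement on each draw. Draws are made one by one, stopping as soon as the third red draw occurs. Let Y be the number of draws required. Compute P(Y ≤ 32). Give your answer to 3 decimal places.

Finishing within 32 draws ⇔ at least 3 successes in the first 32. With X ~ Binomial(32, 0.066667), P(Y ≤ 32) = 1 − P(X ≤ 2).
  k=0: C(32,0)·0.066667^0·0.933333^32 = 0.10995
  k=1: C(32,1)·0.066667^1·0.933333^31 = 0.25130
  k=2: C(32,2)·0.066667^2·0.933333^30 = 0.27823
1 − 0.63948 = 0.36052

0.361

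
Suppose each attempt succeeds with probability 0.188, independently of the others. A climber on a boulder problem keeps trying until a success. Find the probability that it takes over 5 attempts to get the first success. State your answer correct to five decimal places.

Y = number of attempts to the first success; geometric, p = 0.188.
P(Y > 5) = P(first 5 all fail) = (1−p)^5 = 0.3530044

0.35300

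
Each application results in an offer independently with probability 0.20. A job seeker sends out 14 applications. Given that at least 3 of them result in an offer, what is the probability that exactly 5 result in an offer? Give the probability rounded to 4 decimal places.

0.1558

X ~ Binomial(14, 0.20). Want P(X=5 | X≥3) = P(X=5) / P(X≥3).
P(X=5) = C(14,5)·0.20^5·0.80^9 = 0.085985
P(X≥3) = 1 − 0.043980 − 0.153932 − 0.250139 = 0.551949
Ratio = 0.085985 / 0.551949 = 0.155785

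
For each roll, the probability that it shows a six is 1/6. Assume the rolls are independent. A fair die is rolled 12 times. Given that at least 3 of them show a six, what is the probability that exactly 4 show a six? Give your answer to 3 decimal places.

0.275

X ~ Binomial(12, 0.166667). Want P(X=4 | X≥3) = P(X=4) / P(X≥3).
P(X=4) = C(12,4)·0.166667^4·0.833333^8 = 0.08883
P(X≥3) = 1 − 0.11216 − 0.26918 − 0.29609 = 0.32257
Ratio = 0.08883 / 0.32257 = 0.27537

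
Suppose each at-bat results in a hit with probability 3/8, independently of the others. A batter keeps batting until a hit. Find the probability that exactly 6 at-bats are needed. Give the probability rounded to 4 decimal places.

0.0358

Geometric (trials to first success), p = 0.375.
P(Y = 6) = (1−p)^5 · p = 0.095367 · 0.375 = 0.035763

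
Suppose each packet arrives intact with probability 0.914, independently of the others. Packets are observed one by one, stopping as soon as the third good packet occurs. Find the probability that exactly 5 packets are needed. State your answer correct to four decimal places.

Y = trial on which the third success occurs; negative binomial, r=3, p=0.914.
P(Y=5) = C(4,2) · p^3 · (1−p)^2
= 6 · 0.76355 · 0.007396 = 0.033883

0.0339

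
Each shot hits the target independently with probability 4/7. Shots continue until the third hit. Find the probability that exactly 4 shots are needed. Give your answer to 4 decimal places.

Y = trial on which the third success occurs; negative binomial, r=3, p=0.571429.
P(Y=4) = C(3,2) · p^3 · (1−p)^1
= 3 · 0.18659 · 0.42857 = 0.239900

0.2399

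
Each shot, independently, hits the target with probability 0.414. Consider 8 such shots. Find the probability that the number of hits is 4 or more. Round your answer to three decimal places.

X ~ Binomial(8, 0.414); P(X ≥ 4) = Σ C(8,k) p^k (1−p)^(8−k) over k:
  k=4: C(8,4)·0.414^4·0.586^4 = 0.24249
  k=5: C(8,5)·0.414^5·0.586^3 = 0.13705
  k=6: C(8,6)·0.414^6·0.586^2 = 0.04841
  k=7: C(8,7)·0.414^7·0.586^1 = 0.00977
  k=8: C(8,8)·0.414^8·0.586^0 = 0.00086
Total = 0.43859

0.439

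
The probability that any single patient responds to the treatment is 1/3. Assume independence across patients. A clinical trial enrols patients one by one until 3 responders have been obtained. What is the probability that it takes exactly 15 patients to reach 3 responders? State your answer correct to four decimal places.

0.0260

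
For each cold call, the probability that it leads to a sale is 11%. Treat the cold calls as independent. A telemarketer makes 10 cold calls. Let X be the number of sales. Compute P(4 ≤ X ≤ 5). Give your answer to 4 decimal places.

X ~ Binomial(10, 0.11); P(4 ≤ X ≤ 5) = Σ C(10,k) p^k (1−p)^(10−k) over k:
  k=4: C(10,4)·0.11^4·0.89^6 = 0.015280
  k=5: C(10,5)·0.11^5·0.89^5 = 0.002266
Total = 0.017547

0.0175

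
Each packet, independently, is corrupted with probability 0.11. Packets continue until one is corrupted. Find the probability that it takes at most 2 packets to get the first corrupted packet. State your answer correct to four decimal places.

0.2079

Y = number of packets to the first success; geometric, p = 0.11.
P(Y ≤ 2) = 1 − (1−p)^2 = 1 − 0.792100 = 0.207900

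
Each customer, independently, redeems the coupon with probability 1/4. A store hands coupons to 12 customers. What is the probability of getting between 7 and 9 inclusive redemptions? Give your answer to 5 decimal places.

X ~ Binomial(12, 0.25); P(7 ≤ X ≤ 9) = Σ C(12,k) p^k (1−p)^(12−k) over k:
  k=7: C(12,7)·0.25^7·0.75^5 = 0.0114713
  k=8: C(12,8)·0.25^8·0.75^4 = 0.0023898
  k=9: C(12,9)·0.25^9·0.75^3 = 0.0003541
Total = 0.0142152

0.01422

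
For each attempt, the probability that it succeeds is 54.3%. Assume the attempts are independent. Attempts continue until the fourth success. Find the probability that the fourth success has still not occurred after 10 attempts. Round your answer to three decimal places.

0.110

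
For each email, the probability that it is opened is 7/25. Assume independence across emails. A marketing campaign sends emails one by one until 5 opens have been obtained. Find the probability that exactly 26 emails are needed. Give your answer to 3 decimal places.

0.022

Y = trial on which the fifth success occurs; negative binomial, r=5, p=0.28.
P(Y=26) = C(25,4) · p^5 · (1−p)^21
= 12650 · 0.001721 · 0.0010092 = 0.02197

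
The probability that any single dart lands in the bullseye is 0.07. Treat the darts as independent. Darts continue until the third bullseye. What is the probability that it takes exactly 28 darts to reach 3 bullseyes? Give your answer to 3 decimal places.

Y = trial on which the third success occurs; negative binomial, r=3, p=0.07.
P(Y=28) = C(27,2) · p^3 · (1−p)^25
= 351 · 0.000343 · 0.16296 = 0.01962

0.020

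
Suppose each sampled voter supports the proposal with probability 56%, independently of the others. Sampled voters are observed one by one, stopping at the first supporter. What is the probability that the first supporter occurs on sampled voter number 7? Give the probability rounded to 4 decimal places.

Geometric (trials to first success), p = 0.56.
P(Y = 7) = (1−p)^6 · p = 0.0072563 · 0.56 = 0.004064

0.0041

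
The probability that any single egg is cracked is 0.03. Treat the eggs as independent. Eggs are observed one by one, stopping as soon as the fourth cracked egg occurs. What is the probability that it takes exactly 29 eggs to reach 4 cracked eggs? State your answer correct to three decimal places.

0.001

Y = trial on which the fourth success occurs; negative binomial, r=4, p=0.03.
P(Y=29) = C(28,3) · p^4 · (1−p)^25
= 3276 · 8.1e-07 · 0.46697 = 0.00124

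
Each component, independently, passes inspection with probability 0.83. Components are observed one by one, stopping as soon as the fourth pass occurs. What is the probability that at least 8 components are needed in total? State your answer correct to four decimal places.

0.0189

Needing more than 7 components ⇔ fewer than 4 successes in the first 7. With X ~ Binomial(7, 0.83), P(Y > 7) = P(X ≤ 3).
  k=0: C(7,0)·0.83^0·0.17^7 = 0.000004
  k=1: C(7,1)·0.83^1·0.17^6 = 0.000140
  k=2: C(7,2)·0.83^2·0.17^5 = 0.002054
  k=3: C(7,3)·0.83^3·0.17^4 = 0.016715
P(X ≤ 3) = 0.018913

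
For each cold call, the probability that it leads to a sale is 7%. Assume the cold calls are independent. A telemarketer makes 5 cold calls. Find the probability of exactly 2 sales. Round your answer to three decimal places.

0.039

X ~ Binomial(n=5, p=0.07).
P(X=2) = C(5,2) · p^2 · (1−p)^3
= 10 · 0.0049 · 0.80436 = 0.03941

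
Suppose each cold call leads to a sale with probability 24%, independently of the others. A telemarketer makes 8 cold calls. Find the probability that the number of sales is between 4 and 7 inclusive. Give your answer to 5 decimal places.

0.10043

X ~ Binomial(8, 0.24); P(4 ≤ X ≤ 7) = Σ C(8,k) p^k (1−p)^(8−k) over k:
  k=4: C(8,4)·0.24^4·0.76^4 = 0.0774814
  k=5: C(8,5)·0.24^5·0.76^3 = 0.0195742
  k=6: C(8,6)·0.24^6·0.76^2 = 0.0030907
  k=7: C(8,7)·0.24^7·0.76^1 = 0.0002789
Total = 0.1004252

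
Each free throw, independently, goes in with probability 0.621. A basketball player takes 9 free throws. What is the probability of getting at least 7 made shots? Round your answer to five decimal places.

0.27335

X ~ Binomial(9, 0.621); P(X ≥ 7) = Σ C(9,k) p^k (1−p)^(9−k) over k:
  k=7: C(9,7)·0.621^7·0.379^2 = 0.1841714
  k=8: C(9,8)·0.621^8·0.379^1 = 0.0754422
  k=9: C(9,9)·0.621^9·0.379^0 = 0.0137349
Total = 0.2733485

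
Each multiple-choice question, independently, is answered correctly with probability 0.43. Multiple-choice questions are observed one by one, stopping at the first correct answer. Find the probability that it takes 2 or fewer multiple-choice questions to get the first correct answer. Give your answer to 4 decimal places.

Y = number of multiple-choice questions to the first success; geometric, p = 0.43.
P(Y ≤ 2) = 1 − (1−p)^2 = 1 − 0.324900 = 0.675100

0.6751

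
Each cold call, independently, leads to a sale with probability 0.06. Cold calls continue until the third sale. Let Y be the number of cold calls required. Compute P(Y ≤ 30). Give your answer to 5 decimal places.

Finishing within 30 cold calls ⇔ at least 3 successes in the first 30. With X ~ Binomial(30, 0.06), P(Y ≤ 30) = 1 − P(X ≤ 2).
  k=0: C(30,0)·0.06^0·0.94^30 = 0.1562556
  k=1: C(30,1)·0.06^1·0.94^29 = 0.2992129
  k=2: C(30,2)·0.06^2·0.94^28 = 0.2769311
1 − 0.7323995 = 0.2676005

0.26760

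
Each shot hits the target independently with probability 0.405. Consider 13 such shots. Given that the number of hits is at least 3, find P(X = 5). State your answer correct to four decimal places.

0.2328

X ~ Binomial(13, 0.405). Want P(X=5 | X≥3) = P(X=5) / P(X≥3).
P(X=5) = C(13,5)·0.405^5·0.595^8 = 0.220287
P(X≥3) = 1 − 0.001171 − 0.010366 − 0.042334 = 0.946129
Ratio = 0.220287 / 0.946129 = 0.232830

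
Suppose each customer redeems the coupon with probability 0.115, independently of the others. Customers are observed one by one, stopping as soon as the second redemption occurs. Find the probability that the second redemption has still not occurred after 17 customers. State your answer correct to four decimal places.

0.4022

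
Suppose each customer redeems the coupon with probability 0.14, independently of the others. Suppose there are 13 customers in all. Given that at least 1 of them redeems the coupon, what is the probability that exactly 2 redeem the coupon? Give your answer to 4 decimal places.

X ~ Binomial(13, 0.14). Want P(X=2 | X≥1) = P(X=2) / P(X≥1).
P(X=2) = C(13,2)·0.14^2·0.86^11 = 0.290960
P(X≥1) = 1 − 0.140760 = 0.859240
Ratio = 0.290960 / 0.859240 = 0.338625

0.3386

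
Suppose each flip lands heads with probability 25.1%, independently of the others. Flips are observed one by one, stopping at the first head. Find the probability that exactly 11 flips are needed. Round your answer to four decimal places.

0.0139

Geometric (trials to first success), p = 0.251.
P(Y = 11) = (1−p)^10 · p = 0.055567 · 0.251 = 0.013947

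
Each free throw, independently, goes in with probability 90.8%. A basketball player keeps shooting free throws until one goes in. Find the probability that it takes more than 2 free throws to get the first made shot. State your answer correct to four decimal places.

0.0085

Y = number of free throws to the first success; geometric, p = 0.908.
P(Y > 2) = P(first 2 all fail) = (1−p)^2 = 0.008464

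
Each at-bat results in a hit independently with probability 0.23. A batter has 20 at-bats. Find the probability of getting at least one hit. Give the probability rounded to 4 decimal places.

0.9946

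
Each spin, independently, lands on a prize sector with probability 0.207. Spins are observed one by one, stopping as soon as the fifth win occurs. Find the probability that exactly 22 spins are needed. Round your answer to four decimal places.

0.0441

Y = trial on which the fifth success occurs; negative binomial, r=5, p=0.207.
P(Y=22) = C(21,4) · p^5 · (1−p)^17
= 5985 · 0.00038006 · 0.019393 = 0.044112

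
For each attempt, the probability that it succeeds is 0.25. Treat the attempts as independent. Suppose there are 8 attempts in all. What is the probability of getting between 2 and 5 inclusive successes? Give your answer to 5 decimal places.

X ~ Binomial(8, 0.25); P(2 ≤ X ≤ 5) = Σ C(8,k) p^k (1−p)^(8−k) over k:
  k=2: C(8,2)·0.25^2·0.75^6 = 0.3114624
  k=3: C(8,3)·0.25^3·0.75^5 = 0.2076416
  k=4: C(8,4)·0.25^4·0.75^4 = 0.0865173
  k=5: C(8,5)·0.25^5·0.75^3 = 0.0230713
Total = 0.6286926

0.62869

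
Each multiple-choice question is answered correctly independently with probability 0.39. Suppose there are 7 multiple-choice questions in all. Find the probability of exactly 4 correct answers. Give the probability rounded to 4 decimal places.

X ~ Binomial(n=7, p=0.39).
P(X=4) = C(7,4) · p^4 · (1−p)^3
= 35 · 0.023134 · 0.22698 = 0.183788

0.1838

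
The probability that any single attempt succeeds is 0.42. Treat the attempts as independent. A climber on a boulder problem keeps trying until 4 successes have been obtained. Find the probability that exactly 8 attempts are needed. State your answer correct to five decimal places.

Y = trial on which the fourth success occurs; negative binomial, r=4, p=0.42.
P(Y=8) = C(7,3) · p^4 · (1−p)^4
= 35 · 0.031117 · 0.11316 = 0.1232472

0.12325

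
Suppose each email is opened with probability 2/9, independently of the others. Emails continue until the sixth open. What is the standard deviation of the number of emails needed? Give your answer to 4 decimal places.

Y = total emails until the sixth success; negative binomial with r=6, p=0.222222.
SD(Y) = √[r(1−p)/p²] = √(94.500000) = 9.721111

9.7211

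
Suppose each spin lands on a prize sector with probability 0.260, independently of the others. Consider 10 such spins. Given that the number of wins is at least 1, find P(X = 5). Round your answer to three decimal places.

0.070

X ~ Binomial(10, 0.26). Want P(X=5 | X≥1) = P(X=5) / P(X≥1).
P(X=5) = C(10,5)·0.26^5·0.74^5 = 0.06644
P(X≥1) = 1 − 0.04924 = 0.95076
Ratio = 0.06644 / 0.95076 = 0.06988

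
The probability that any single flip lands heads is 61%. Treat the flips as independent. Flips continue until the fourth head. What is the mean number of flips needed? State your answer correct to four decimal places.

Y = total flips until the fourth success; negative binomial with r=4, p=0.61.
E[Y] = r / p = 4 / 0.61 = 6.557377

6.5574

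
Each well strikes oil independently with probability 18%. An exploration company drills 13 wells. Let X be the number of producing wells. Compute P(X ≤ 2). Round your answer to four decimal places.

0.5769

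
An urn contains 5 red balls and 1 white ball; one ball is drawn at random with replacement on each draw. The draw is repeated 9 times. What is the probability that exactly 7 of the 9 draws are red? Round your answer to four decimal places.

X ~ Binomial(n=9, p=0.833333).
P(X=7) = C(9,7) · p^7 · (1−p)^2
= 36 · 0.27908 · 0.027778 = 0.279082

0.2791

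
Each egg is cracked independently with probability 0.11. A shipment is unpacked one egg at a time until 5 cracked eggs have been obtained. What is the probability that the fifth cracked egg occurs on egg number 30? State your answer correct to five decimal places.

0.02077

Y = trial on which the fifth success occurs; negative binomial, r=5, p=0.11.
P(Y=30) = C(29,4) · p^5 · (1−p)^25
= 23751 · 1.6105e-05 · 0.054294 = 0.0207680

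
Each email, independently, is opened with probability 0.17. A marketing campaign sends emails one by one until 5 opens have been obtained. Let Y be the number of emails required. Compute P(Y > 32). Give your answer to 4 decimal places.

0.3455

Needing more than 32 emails ⇔ fewer than 5 successes in the first 32. With X ~ Binomial(32, 0.17), P(Y > 32) = P(X ≤ 4).
  k=0: C(32,0)·0.17^0·0.83^32 = 0.002573
  k=1: C(32,1)·0.17^1·0.83^31 = 0.016866
  k=2: C(32,2)·0.17^2·0.83^30 = 0.053545
  k=3: C(32,3)·0.17^3·0.83^29 = 0.109671
  k=4: C(32,4)·0.17^4·0.83^28 = 0.162855
P(X ≤ 4) = 0.345512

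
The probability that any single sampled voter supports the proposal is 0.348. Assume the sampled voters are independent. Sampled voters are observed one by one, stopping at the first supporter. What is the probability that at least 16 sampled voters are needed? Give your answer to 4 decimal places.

0.0016

Y = number of sampled voters to the first success; geometric, p = 0.348.
P(Y > 15) = P(first 15 all fail) = (1−p)^15 = 0.001636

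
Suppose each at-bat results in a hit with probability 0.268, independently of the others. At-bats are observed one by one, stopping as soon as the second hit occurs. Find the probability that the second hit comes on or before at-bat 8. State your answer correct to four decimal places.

0.6761

Finishing within 8 at-bats ⇔ at least 2 successes in the first 8. With X ~ Binomial(8, 0.268), P(Y ≤ 8) = 1 − P(X ≤ 1).
  k=0: C(8,0)·0.268^0·0.732^8 = 0.082431
  k=1: C(8,1)·0.268^1·0.732^7 = 0.241436
1 − 0.323867 = 0.676133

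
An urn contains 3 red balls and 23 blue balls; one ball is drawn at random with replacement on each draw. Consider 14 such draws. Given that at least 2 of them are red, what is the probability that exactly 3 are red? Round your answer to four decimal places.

X ~ Binomial(14, 0.115385). Want P(X=3 | X≥2) = P(X=3) / P(X≥2).
P(X=3) = C(14,3)·0.115385^3·0.884615^11 = 0.145159
P(X≥2) = 1 − 0.179706 − 0.328159 = 0.492135
Ratio = 0.145159 / 0.492135 = 0.294958

0.2950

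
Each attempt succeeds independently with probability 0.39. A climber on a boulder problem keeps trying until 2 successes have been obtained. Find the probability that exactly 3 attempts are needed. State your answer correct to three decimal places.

0.186

Y = trial on which the second success occurs; negative binomial, r=2, p=0.39.
P(Y=3) = C(2,1) · p^2 · (1−p)^1
= 2 · 0.1521 · 0.61 = 0.18556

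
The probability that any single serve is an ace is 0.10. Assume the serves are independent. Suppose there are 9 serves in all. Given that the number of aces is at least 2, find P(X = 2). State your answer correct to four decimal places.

0.7647

X ~ Binomial(9, 0.10). Want P(X=2 | X≥2) = P(X=2) / P(X≥2).
P(X=2) = C(9,2)·0.10^2·0.90^7 = 0.172187
P(X≥2) = 1 − 0.387420 − 0.387420 = 0.225159
Ratio = 0.172187 / 0.225159 = 0.764735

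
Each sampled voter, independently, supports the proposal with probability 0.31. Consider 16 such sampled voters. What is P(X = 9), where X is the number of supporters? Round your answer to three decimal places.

X ~ Binomial(n=16, p=0.31).
P(X=9) = C(16,9) · p^9 · (1−p)^7
= 11440 · 2.644e-05 · 0.074464 = 0.02252

0.023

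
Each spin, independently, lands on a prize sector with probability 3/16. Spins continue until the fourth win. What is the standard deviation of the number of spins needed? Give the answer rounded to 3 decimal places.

9.615

Y = total spins until the fourth success; negative binomial with r=4, p=0.1875.
SD(Y) = √[r(1−p)/p²] = √(92.44444) = 9.61480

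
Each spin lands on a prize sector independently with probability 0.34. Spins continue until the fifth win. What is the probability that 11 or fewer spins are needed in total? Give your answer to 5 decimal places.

0.30585

Finishing within 11 spins ⇔ at least 5 successes in the first 11. With X ~ Binomial(11, 0.34), P(Y ≤ 11) = 1 − P(X ≤ 4).
  k=0: C(11,0)·0.34^0·0.66^11 = 0.0103510
  k=1: C(11,1)·0.34^1·0.66^10 = 0.0586558
  k=2: C(11,2)·0.34^2·0.66^9 = 0.1510831
  k=3: C(11,3)·0.34^3·0.66^8 = 0.2334921
  k=4: C(11,4)·0.34^4·0.66^7 = 0.2405676
1 − 0.6941496 = 0.3058504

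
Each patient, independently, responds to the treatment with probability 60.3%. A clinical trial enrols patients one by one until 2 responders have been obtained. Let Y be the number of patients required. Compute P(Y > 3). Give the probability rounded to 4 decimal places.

Needing more than 3 patients ⇔ fewer than 2 successes in the first 3. With X ~ Binomial(3, 0.603), P(Y > 3) = P(X ≤ 1).
  k=0: C(3,0)·0.603^0·0.397^3 = 0.062571
  k=1: C(3,1)·0.603^1·0.397^2 = 0.285115
P(X ≤ 1) = 0.347685

0.3477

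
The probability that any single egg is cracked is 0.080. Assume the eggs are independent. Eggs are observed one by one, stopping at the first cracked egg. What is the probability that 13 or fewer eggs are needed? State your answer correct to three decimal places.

Y = number of eggs to the first success; geometric, p = 0.08.
P(Y ≤ 13) = 1 − (1−p)^13 = 1 − 0.33825 = 0.66175

0.662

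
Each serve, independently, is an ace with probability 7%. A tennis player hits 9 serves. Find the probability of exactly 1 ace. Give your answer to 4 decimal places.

X ~ Binomial(n=9, p=0.07).
P(X=1) = C(9,1) · p^1 · (1−p)^8
= 9 · 0.07 · 0.55958 = 0.352537

0.3525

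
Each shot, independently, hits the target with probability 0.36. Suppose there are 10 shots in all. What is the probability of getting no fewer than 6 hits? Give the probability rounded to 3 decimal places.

X ~ Binomial(10, 0.36); P(X ≥ 6) = Σ C(10,k) p^k (1−p)^(10−k) over k:
  k=6: C(10,6)·0.36^6·0.64^4 = 0.07669
  k=7: C(10,7)·0.36^7·0.64^3 = 0.02465
  k=8: C(10,8)·0.36^8·0.64^2 = 0.00520
  k=9: C(10,9)·0.36^9·0.64^1 = 0.00065
  k=10: C(10,10)·0.36^10·0.64^0 = 0.00004
Total = 0.10723

0.107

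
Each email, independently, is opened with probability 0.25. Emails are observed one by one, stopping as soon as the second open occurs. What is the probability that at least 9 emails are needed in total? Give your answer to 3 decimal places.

0.367

Needing more than 8 emails ⇔ fewer than 2 successes in the first 8. With X ~ Binomial(8, 0.25), P(Y > 8) = P(X ≤ 1).
  k=0: C(8,0)·0.25^0·0.75^8 = 0.10011
  k=1: C(8,1)·0.25^1·0.75^7 = 0.26697
P(X ≤ 1) = 0.36708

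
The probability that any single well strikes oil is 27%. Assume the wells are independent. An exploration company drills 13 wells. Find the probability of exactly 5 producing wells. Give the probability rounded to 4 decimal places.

X ~ Binomial(n=13, p=0.27).
P(X=5) = C(13,5) · p^5 · (1−p)^8
= 1287 · 0.0014349 · 0.080646 = 0.148929

0.1489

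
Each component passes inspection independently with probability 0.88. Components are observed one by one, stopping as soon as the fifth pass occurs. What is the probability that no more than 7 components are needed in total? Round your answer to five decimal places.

Finishing within 7 components ⇔ at least 5 successes in the first 7. With X ~ Binomial(7, 0.88), P(Y ≤ 7) = 1 − P(X ≤ 4).
  k=0: C(7,0)·0.88^0·0.12^7 = 0.0000004
  k=1: C(7,1)·0.88^1·0.12^6 = 0.0000184
  k=2: C(7,2)·0.88^2·0.12^5 = 0.0004047
  k=3: C(7,3)·0.88^3·0.12^4 = 0.0049459
  k=4: C(7,4)·0.88^4·0.12^3 = 0.0362696
1 − 0.0416388 = 0.9583612

0.95836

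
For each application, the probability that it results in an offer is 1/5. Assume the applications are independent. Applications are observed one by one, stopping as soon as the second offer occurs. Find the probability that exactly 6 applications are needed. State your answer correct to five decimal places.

Y = trial on which the second success occurs; negative binomial, r=2, p=0.20.
P(Y=6) = C(5,1) · p^2 · (1−p)^4
= 5 · 0.04 · 0.4096 = 0.0819200

0.08192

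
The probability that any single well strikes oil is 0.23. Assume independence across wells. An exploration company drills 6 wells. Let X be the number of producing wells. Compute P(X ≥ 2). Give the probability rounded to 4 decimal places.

0.4180

X ~ Binomial(6, 0.23); P(X ≥ 2) = Σ C(6,k) p^k (1−p)^(6−k) over k:
  k=2: C(6,2)·0.23^2·0.77^4 = 0.278939
  k=3: C(6,3)·0.23^3·0.77^3 = 0.111093
  k=4: C(6,4)·0.23^4·0.77^2 = 0.024888
  k=5: C(6,5)·0.23^5·0.77^1 = 0.002974
  k=6: C(6,6)·0.23^6·0.77^0 = 0.000148
Total = 0.418041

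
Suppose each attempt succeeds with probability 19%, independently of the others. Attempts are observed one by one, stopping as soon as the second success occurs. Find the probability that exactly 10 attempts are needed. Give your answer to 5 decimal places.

Y = trial on which the second success occurs; negative binomial, r=2, p=0.19.
P(Y=10) = C(9,1) · p^2 · (1−p)^8
= 9 · 0.0361 · 0.1853 = 0.0602046

0.06020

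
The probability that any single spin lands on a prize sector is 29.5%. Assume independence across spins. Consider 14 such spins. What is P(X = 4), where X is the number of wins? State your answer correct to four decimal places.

X ~ Binomial(n=14, p=0.295).
P(X=4) = C(14,4) · p^4 · (1−p)^10
= 1001 · 0.0075734 · 0.030331 = 0.229939

0.2299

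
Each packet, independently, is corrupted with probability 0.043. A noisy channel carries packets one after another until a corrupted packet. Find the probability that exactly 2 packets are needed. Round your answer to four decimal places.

0.0412

Geometric (trials to first success), p = 0.043.
P(Y = 2) = (1−p)^1 · p = 0.957 · 0.043 = 0.041151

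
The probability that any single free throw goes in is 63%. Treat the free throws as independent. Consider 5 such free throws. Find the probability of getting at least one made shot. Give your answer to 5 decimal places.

P(at least one) = 1 − P(none) = 1 − (1 − 0.63)^5
= 1 − 0.0069344 = 0.9930656

0.99307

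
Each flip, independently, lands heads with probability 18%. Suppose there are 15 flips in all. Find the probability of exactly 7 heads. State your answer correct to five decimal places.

X ~ Binomial(n=15, p=0.18).
P(X=7) = C(15,7) · p^7 · (1−p)^8
= 6435 · 6.1222e-06 · 0.20441 = 0.0080532

0.00805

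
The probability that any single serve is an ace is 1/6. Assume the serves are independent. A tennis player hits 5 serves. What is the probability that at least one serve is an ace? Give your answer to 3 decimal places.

0.598

P(at least one) = 1 − P(none) = 1 − (1 − 0.166667)^5
= 1 − 0.40188 = 0.59812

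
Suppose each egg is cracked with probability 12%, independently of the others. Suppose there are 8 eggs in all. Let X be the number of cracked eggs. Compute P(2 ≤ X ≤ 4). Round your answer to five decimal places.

0.24702

X ~ Binomial(8, 0.12); P(2 ≤ X ≤ 4) = Σ C(8,k) p^k (1−p)^(8−k) over k:
  k=2: C(8,2)·0.12^2·0.88^6 = 0.1872477
  k=3: C(8,3)·0.12^3·0.88^5 = 0.0510676
  k=4: C(8,4)·0.12^4·0.88^4 = 0.0087047
Total = 0.2470200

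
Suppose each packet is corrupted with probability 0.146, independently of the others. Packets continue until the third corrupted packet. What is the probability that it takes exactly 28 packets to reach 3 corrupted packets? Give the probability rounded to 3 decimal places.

0.021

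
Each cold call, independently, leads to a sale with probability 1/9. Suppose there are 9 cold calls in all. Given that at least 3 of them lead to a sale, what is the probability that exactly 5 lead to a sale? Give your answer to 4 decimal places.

0.0193

X ~ Binomial(9, 0.111111). Want P(X=5 | X≥3) = P(X=5) / P(X≥3).
P(X=5) = C(9,5)·0.111111^5·0.888889^4 = 0.001332
P(X≥3) = 1 − 0.346439 − 0.389744 − 0.194872 = 0.068944
Ratio = 0.001332 / 0.068944 = 0.019322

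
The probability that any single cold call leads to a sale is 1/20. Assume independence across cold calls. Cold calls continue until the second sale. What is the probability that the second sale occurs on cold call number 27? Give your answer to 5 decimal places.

0.01803

Y = trial on which the second success occurs; negative binomial, r=2, p=0.05.
P(Y=27) = C(26,1) · p^2 · (1−p)^25
= 26 · 0.0025 · 0.27739 = 0.0180303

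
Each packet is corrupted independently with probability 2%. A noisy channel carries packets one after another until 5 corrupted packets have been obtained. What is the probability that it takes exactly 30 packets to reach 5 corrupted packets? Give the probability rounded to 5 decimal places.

Y = trial on which the fifth success occurs; negative binomial, r=5, p=0.02.
P(Y=30) = C(29,4) · p^5 · (1−p)^25
= 23751 · 3.2e-09 · 0.60346 = 0.0000459

0.00005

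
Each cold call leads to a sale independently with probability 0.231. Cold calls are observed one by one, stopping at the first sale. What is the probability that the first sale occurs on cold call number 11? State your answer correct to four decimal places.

0.0167

Geometric (trials to first success), p = 0.231.
P(Y = 11) = (1−p)^10 · p = 0.072321 · 0.231 = 0.016706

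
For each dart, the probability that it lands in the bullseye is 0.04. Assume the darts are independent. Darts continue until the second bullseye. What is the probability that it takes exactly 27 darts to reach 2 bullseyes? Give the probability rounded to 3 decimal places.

Y = trial on which the second success occurs; negative binomial, r=2, p=0.04.
P(Y=27) = C(26,1) · p^2 · (1−p)^25
= 26 · 0.0016 · 0.3604 = 0.01499

0.015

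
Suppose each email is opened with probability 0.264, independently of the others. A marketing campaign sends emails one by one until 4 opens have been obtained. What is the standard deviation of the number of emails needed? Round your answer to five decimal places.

Y = total emails until the fourth success; negative binomial with r=4, p=0.264.
SD(Y) = √[r(1−p)/p²] = √(42.2405877) = 6.4992759

6.49928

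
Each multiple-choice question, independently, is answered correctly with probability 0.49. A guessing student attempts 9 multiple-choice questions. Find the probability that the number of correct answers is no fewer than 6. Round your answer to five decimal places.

0.23462

X ~ Binomial(9, 0.49); P(X ≥ 6) = Σ C(9,k) p^k (1−p)^(9−k) over k:
  k=6: C(9,6)·0.49^6·0.51^3 = 0.1542291
  k=7: C(9,7)·0.49^7·0.51^2 = 0.0635061
  k=8: C(9,8)·0.49^8·0.51^1 = 0.0152539
  k=9: C(9,9)·0.49^9·0.51^0 = 0.0016284
Total = 0.2346175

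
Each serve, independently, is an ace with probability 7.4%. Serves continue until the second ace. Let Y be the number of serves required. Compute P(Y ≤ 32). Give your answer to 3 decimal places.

Finishing within 32 serves ⇔ at least 2 successes in the first 32. With X ~ Binomial(32, 0.074), P(Y ≤ 32) = 1 − P(X ≤ 1).
  k=0: C(32,0)·0.074^0·0.926^32 = 0.08542
  k=1: C(32,1)·0.074^1·0.926^31 = 0.21844
1 − 0.30385 = 0.69615

0.696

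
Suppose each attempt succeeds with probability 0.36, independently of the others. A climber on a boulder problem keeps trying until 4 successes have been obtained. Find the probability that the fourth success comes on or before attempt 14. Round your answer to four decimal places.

Finishing within 14 attempts ⇔ at least 4 successes in the first 14. With X ~ Binomial(14, 0.36), P(Y ≤ 14) = 1 − P(X ≤ 3).
  k=0: C(14,0)·0.36^0·0.64^14 = 0.001934
  k=1: C(14,1)·0.36^1·0.64^13 = 0.015232
  k=2: C(14,2)·0.36^2·0.64^12 = 0.055694
  k=3: C(14,3)·0.36^3·0.64^11 = 0.125311
1 − 0.198171 = 0.801829

0.8018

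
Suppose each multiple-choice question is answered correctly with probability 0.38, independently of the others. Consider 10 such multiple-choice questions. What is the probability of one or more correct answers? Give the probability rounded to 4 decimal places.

0.9916

P(at least one) = 1 − P(none) = 1 − (1 − 0.38)^10
= 1 − 0.008393 = 0.991607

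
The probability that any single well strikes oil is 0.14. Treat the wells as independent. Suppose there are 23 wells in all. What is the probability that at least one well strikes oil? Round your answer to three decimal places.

P(at least one) = 1 − P(none) = 1 − (1 − 0.14)^23
= 1 − 0.03115 = 0.96885

0.969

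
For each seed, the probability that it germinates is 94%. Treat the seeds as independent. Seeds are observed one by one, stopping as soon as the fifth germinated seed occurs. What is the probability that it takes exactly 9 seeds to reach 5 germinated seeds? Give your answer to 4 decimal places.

Y = trial on which the fifth success occurs; negative binomial, r=5, p=0.94.
P(Y=9) = C(8,4) · p^5 · (1−p)^4
= 70 · 0.7339 · 1.296e-05 = 0.000666

0.0007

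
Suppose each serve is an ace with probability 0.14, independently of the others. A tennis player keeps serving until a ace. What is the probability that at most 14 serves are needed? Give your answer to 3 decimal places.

Y = number of serves to the first success; geometric, p = 0.14.
P(Y ≤ 14) = 1 − (1−p)^14 = 1 − 0.12105 = 0.87895

0.879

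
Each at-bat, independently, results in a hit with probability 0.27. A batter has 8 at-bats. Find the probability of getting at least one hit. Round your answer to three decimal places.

P(at least one) = 1 − P(none) = 1 − (1 − 0.27)^8
= 1 − 0.08065 = 0.91935

0.919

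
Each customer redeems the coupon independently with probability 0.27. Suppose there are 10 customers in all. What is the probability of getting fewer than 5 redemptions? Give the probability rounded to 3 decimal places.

0.896

X ~ Binomial(10, 0.27); P(X ≤ 4) = Σ C(10,k) p^k (1−p)^(10−k) over k:
  k=0: C(10,0)·0.27^0·0.73^10 = 0.04298
  k=1: C(10,1)·0.27^1·0.73^9 = 0.15895
  k=2: C(10,2)·0.27^2·0.73^8 = 0.26456
  k=3: C(10,3)·0.27^3·0.73^7 = 0.26094
  k=4: C(10,4)·0.27^4·0.73^6 = 0.16889
Total = 0.89632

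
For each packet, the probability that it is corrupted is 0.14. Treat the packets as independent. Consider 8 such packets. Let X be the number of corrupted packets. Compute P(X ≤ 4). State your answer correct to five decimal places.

X ~ Binomial(8, 0.14); P(X ≤ 4) = Σ C(8,k) p^k (1−p)^(8−k) over k:
  k=0: C(8,0)·0.14^0·0.86^8 = 0.2992179
  k=1: C(8,1)·0.14^1·0.86^7 = 0.3896792
  k=2: C(8,2)·0.14^2·0.86^6 = 0.2220265
  k=3: C(8,3)·0.14^3·0.86^5 = 0.0722877
  k=4: C(8,4)·0.14^4·0.86^4 = 0.0147097
Total = 0.9979210

0.99792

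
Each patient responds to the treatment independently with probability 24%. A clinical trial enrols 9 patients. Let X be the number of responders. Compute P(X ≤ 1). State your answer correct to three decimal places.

0.325

X ~ Binomial(9, 0.24); P(X ≤ 1) = Σ C(9,k) p^k (1−p)^(9−k) over k:
  k=0: C(9,0)·0.24^0·0.76^9 = 0.08459
  k=1: C(9,1)·0.24^1·0.76^8 = 0.24042
Total = 0.32501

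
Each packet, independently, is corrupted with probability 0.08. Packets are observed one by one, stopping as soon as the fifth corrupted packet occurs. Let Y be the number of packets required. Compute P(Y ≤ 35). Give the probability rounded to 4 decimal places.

Finishing within 35 packets ⇔ at least 5 successes in the first 35. With X ~ Binomial(35, 0.08), P(Y ≤ 35) = 1 − P(X ≤ 4).
  k=0: C(35,0)·0.08^0·0.92^35 = 0.054022
  k=1: C(35,1)·0.08^1·0.92^34 = 0.164416
  k=2: C(35,2)·0.08^2·0.92^33 = 0.243050
  k=3: C(35,3)·0.08^3·0.92^32 = 0.232482
  k=4: C(35,4)·0.08^4·0.92^31 = 0.161727
1 − 0.855698 = 0.144302

0.1443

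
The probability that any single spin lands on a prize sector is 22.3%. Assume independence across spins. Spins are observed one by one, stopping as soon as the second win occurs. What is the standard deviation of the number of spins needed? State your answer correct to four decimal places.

5.5901

Y = total spins until the second success; negative binomial with r=2, p=0.223.
SD(Y) = √[r(1−p)/p²] = √(31.249372) = 5.590114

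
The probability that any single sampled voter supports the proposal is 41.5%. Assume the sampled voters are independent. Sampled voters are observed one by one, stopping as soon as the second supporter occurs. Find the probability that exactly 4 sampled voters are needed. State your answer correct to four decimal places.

Y = trial on which the second success occurs; negative binomial, r=2, p=0.415.
P(Y=4) = C(3,1) · p^2 · (1−p)^2
= 3 · 0.17222 · 0.34223 = 0.176819

0.1768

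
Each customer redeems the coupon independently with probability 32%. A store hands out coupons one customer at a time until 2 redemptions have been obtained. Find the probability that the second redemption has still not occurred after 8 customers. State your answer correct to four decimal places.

0.2178

Needing more than 8 customers ⇔ fewer than 2 successes in the first 8. With X ~ Binomial(8, 0.32), P(Y > 8) = P(X ≤ 1).
  k=0: C(8,0)·0.32^0·0.68^8 = 0.045716
  k=1: C(8,1)·0.32^1·0.68^7 = 0.172109
P(X ≤ 1) = 0.217825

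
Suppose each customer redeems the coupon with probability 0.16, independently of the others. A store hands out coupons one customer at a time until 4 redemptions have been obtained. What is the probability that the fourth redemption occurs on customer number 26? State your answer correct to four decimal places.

Y = trial on which the fourth success occurs; negative binomial, r=4, p=0.16.
P(Y=26) = C(25,3) · p^4 · (1−p)^22
= 2300 · 0.00065536 · 0.021585 = 0.032535

0.0325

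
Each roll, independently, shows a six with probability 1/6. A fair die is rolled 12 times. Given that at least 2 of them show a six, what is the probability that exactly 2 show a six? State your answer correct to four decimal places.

X ~ Binomial(12, 0.166667). Want P(X=2 | X≥2) = P(X=2) / P(X≥2).
P(X=2) = C(12,2)·0.166667^2·0.833333^10 = 0.296094
P(X≥2) = 1 − 0.112157 − 0.269176 = 0.618667
Ratio = 0.296094 / 0.618667 = 0.478599

0.4786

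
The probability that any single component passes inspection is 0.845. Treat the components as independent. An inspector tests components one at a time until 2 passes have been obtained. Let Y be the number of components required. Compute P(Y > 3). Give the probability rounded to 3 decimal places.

0.065

Needing more than 3 components ⇔ fewer than 2 successes in the first 3. With X ~ Binomial(3, 0.845), P(Y > 3) = P(X ≤ 1).
  k=0: C(3,0)·0.845^0·0.155^3 = 0.00372
  k=1: C(3,1)·0.845^1·0.155^2 = 0.06090
P(X ≤ 1) = 0.06463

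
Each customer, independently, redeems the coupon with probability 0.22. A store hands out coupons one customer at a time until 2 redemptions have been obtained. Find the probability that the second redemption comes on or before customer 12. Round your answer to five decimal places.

0.77763

Finishing within 12 customers ⇔ at least 2 successes in the first 12. With X ~ Binomial(12, 0.22), P(Y ≤ 12) = 1 − P(X ≤ 1).
  k=0: C(12,0)·0.22^0·0.78^12 = 0.0507149
  k=1: C(12,1)·0.22^1·0.78^11 = 0.1716503
1 − 0.2223652 = 0.7776348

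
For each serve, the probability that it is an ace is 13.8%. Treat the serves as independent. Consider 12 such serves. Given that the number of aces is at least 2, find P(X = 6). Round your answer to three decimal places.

0.005

X ~ Binomial(12, 0.138). Want P(X=6 | X≥2) = P(X=6) / P(X≥2).
P(X=6) = C(12,6)·0.138^6·0.862^6 = 0.00262
P(X≥2) = 1 − 0.16830 − 0.32333 = 0.50837
Ratio = 0.00262 / 0.50837 = 0.00515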